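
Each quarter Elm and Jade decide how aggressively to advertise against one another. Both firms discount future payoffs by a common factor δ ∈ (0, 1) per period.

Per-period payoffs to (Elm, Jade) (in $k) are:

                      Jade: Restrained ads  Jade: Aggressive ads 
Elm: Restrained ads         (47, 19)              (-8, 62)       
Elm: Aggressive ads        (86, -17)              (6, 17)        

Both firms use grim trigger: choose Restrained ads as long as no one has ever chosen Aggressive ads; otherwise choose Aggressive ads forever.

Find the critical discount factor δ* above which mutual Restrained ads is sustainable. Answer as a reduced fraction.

43/45

Elm's threshold: (86−47)/(86−6) = 39/80.
Jade's threshold: (62−19)/(62−17) = 43/45.
39/80 < 43/45, so Jade binds and δ* = 43/45.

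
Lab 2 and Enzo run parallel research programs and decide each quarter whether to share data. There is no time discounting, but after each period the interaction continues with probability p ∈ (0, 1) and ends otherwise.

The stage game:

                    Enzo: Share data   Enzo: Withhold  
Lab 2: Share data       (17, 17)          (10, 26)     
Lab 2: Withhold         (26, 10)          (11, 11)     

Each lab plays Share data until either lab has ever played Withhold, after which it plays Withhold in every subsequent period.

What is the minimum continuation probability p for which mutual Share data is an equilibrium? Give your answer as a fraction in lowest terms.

3/5

With no time discounting, the continuation probability p plays the role of the discount factor.
Grim-trigger IC: 17/(1−p) ≥ 26 + 11p/(1−p) ⇒ p ≥ (26−17)/(26−11) = 3/5.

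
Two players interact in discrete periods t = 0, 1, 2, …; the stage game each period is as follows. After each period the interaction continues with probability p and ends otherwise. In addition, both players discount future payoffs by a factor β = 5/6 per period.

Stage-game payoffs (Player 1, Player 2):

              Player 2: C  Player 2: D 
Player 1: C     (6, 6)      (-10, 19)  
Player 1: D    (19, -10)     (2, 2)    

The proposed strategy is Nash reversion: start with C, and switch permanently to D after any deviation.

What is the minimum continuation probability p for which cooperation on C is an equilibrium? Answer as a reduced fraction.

Expected continuation weight on next period's payoff is β·p = 5/6·p, which plays the role of the discount factor.
Cooperation requires 5/6·p ≥ (19−6)/(19−2) = 13/17, hence p ≥ 78/85.

78/85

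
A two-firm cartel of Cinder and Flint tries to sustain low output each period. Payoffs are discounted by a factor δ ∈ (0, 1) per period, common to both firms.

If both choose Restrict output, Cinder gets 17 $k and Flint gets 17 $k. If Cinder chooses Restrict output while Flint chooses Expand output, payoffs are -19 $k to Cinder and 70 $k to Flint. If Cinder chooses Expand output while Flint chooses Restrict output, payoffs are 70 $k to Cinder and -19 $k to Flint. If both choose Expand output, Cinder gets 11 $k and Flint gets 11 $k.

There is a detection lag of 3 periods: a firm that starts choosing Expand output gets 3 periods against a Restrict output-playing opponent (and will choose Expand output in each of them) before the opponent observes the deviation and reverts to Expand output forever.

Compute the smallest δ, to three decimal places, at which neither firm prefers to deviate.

0.965

The best deviation is to choose Expand output for all 3 undetected periods, earning 70 each, then 11 forever once detected.
Deviation value: 70(1−δ^3)/(1−δ) + 11δ^3/(1−δ); cooperation value: 17/(1−δ).
IC: 17 ≥ 70(1−δ^3) + 11δ^3 = 70 − 59δ^3.
So δ^3 ≥ 53/59, giving δ ≥ (53/59)^(1/3) ≈ 0.965.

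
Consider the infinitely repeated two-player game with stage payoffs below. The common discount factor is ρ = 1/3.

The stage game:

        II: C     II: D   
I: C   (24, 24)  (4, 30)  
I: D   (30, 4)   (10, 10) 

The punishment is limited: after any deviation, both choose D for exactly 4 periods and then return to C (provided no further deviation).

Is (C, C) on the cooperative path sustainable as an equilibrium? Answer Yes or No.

Yes

IC: ρ+…+ρ^4 ≥ (30−24)/(24−10) = 3/7.
At ρ = 1/3: partial sum = 0.4938 ≥ 0.4286. Cooperation sustainable.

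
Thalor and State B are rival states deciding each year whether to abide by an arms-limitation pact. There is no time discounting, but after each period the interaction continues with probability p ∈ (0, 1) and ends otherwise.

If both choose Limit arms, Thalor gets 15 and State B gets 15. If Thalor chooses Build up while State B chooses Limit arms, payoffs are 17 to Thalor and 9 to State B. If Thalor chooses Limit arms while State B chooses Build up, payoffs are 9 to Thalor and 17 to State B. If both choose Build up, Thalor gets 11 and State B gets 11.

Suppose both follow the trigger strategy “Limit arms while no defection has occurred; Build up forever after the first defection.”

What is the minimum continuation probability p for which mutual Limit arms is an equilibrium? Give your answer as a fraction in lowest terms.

1/3

Expected cooperation value is 15 + p·15 + p²·15 + … = 15/(1−p); deviation gives 17 + p·11/(1−p).
15 ≥ 17(1−p) + 11p ⇒ 6p ≥ 2 ⇒ p ≥ 2/6 = 1/3.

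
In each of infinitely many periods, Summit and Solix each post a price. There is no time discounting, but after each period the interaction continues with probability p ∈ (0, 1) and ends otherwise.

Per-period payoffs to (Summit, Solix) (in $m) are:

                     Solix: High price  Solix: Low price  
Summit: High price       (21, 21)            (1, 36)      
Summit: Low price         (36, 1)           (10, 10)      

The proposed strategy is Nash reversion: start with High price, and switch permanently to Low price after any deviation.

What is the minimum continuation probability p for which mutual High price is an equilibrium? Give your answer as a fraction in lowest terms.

Expected cooperation value is 21 + p·21 + p²·21 + … = 21/(1−p); deviation gives 36 + p·10/(1−p).
21 ≥ 36(1−p) + 10p ⇒ 26p ≥ 15 ⇒ p ≥ 15/26.

15/26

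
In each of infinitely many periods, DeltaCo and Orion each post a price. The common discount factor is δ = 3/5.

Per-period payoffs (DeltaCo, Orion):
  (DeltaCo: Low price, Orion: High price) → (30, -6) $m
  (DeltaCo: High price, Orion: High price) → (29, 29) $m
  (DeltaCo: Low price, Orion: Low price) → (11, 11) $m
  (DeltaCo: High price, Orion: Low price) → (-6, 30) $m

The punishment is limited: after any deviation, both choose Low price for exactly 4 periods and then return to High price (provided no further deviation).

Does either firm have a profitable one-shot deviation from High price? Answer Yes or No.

No

A one-shot deviation gives 30 now, then 11 for 4 periods, then back to 29.
Gain from deviating: (30−29) today; loss: (29−11) in each of the next 4 periods.
No-deviation condition: (29−11)(δ+…+δ^4) ≥ 30−29, i.e. δ+…+δ^4 ≥ 1/18.
At δ = 3/5: δ+…+δ^4 = 1.3056 ≥ 0.0556.
So cooperation is sustainable.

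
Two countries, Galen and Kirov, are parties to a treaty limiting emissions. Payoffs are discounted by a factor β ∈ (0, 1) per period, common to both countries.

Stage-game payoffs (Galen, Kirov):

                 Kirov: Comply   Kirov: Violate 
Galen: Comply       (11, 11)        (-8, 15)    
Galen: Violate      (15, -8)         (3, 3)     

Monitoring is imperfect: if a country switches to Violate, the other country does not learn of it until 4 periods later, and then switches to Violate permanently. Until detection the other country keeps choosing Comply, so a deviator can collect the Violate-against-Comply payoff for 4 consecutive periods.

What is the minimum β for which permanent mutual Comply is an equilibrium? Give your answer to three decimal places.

0.760

The best deviation is to choose Violate for all 4 undetected periods, earning 15 each, then 3 forever once detected.
Deviation value: 15(1−β^4)/(1−β) + 3β^4/(1−β); cooperation value: 11/(1−β).
IC: 11 ≥ 15(1−β^4) + 3β^4 = 15 − 12β^4.
So β^4 ≥ 4/12 = 1/3, giving β ≥ (1/3)^(1/4) ≈ 0.760.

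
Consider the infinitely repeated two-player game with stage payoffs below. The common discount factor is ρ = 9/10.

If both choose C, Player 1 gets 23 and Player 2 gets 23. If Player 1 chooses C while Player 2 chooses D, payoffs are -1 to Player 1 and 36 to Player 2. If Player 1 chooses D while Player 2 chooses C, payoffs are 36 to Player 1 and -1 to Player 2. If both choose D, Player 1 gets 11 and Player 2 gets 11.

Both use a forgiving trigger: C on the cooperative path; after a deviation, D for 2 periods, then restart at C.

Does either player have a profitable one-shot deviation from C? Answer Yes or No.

No

IC: ρ+…+ρ^2 ≥ (36−23)/(23−11) = 13/12.
At ρ = 9/10: partial sum = 1.7100 ≥ 1.0833. Cooperation sustainable.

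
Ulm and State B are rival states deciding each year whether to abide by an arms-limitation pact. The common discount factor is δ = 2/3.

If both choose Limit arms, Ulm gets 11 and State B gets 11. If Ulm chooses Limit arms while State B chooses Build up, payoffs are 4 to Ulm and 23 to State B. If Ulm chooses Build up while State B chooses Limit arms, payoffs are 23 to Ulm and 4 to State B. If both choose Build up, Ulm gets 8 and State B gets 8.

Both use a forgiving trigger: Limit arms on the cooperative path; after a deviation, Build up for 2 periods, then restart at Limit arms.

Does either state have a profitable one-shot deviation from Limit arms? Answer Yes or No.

Yes

Comparing payoff streams over the 3 periods until play realigns: cooperate → 11(1+δ+…+δ^2); deviate → 23 + 8(δ+…+δ^2).
Cooperation is sustained iff (11−8)(δ+…+δ^2) ≥ 23−11.
δ+…+δ^2 = 2/3·(1−(2/3)^2)/(1−2/3) = 1.1111, and (23−11)/(11−8) = 4.0000.
1.1111 < 4.0000, so cooperation is not sustainable.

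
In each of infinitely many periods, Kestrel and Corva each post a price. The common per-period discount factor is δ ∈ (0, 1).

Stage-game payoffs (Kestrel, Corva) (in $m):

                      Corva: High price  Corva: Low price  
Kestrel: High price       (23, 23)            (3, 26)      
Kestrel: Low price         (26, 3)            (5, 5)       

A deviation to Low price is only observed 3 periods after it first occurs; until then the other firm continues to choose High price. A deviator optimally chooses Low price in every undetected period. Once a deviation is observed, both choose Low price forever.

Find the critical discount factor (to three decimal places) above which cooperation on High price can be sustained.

0.523

The best deviation is to choose Low price for all 3 undetected periods, earning 26 each, then 5 forever once detected.
Deviation value: 26(1−δ^3)/(1−δ) + 5δ^3/(1−δ); cooperation value: 23/(1−δ).
IC: 23 ≥ 26(1−δ^3) + 5δ^3 = 26 − 21δ^3.
So δ^3 ≥ 3/21 = 1/7, giving δ ≥ (1/7)^(1/3) ≈ 0.523.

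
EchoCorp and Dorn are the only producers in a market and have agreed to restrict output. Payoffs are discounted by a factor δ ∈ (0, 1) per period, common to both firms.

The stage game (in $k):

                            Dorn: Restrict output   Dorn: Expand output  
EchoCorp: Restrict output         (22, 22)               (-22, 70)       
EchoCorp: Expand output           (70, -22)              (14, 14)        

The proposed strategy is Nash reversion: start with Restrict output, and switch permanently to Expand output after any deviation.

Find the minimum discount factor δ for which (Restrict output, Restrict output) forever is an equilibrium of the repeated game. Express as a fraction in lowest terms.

6/7

One-period gain from deviating is 70 − 22 = 48. The loss is 22 − 14 = 8 in every subsequent period, with present value 8·δ/(1−δ).
Deviation is unprofitable when 8·δ/(1−δ) ≥ 48, i.e. δ/(1−δ) ≥ 6.
Equivalently δ ≥ 48/(48+8) = 6/7.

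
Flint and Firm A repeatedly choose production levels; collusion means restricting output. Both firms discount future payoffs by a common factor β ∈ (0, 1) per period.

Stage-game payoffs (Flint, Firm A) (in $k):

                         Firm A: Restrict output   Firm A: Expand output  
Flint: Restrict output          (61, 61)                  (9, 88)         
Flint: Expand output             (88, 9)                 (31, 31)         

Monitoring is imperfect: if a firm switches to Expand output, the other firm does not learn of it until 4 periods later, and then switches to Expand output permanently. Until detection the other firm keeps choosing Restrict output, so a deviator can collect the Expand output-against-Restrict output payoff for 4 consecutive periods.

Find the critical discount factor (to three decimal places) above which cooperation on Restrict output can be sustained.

A deviator earns 88 for 4 periods, then 31 forever; cooperating earns 61 forever. Multiplying the IC by (1−β):
61 ≥ 88(1−β^4) + 31β^4, so 57·β^4 ≥ 27 and β^4 ≥ 9/19.
β ≥ (9/19)^(1/4) ≈ 0.830.

0.830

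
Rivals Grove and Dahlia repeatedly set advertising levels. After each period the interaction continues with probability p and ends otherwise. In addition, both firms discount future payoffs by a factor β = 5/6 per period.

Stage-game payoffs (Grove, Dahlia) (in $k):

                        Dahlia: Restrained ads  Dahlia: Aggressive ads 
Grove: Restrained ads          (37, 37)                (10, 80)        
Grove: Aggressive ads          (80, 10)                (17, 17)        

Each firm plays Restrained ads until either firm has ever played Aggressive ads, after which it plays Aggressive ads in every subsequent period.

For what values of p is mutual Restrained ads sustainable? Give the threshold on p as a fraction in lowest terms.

86/105

Expected continuation weight on next period's payoff is β·p = 5/6·p, which plays the role of the discount factor.
Cooperation requires 5/6·p ≥ (80−37)/(80−17) = 43/63, hence p ≥ 86/105.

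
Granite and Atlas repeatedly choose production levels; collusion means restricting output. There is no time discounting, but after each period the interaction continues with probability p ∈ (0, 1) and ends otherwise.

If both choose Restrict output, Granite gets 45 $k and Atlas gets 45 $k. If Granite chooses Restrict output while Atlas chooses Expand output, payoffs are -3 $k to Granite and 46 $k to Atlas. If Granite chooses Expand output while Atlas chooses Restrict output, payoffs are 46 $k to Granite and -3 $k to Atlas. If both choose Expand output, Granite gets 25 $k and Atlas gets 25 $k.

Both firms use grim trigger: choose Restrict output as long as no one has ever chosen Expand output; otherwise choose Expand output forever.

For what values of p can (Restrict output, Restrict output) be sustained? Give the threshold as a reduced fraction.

1/21

With no time discounting, the continuation probability p plays the role of the discount factor.
Grim-trigger IC: 45/(1−p) ≥ 46 + 25p/(1−p) ⇒ p ≥ (46−45)/(46−25) = 1/21.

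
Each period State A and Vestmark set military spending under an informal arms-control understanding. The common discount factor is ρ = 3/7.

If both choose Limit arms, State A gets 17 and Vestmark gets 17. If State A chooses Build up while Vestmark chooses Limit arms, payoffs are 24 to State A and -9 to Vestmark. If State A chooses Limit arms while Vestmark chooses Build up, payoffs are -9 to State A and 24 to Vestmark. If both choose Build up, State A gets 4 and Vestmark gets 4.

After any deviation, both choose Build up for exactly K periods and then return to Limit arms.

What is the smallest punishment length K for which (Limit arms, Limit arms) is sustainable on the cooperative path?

2

IC: ρ(1−ρ^K)/(1−ρ) ≥ (24−17)/(17−4) = 7/13.
With ρ = 3/7: need 1 − ρ^K ≥ 7/13·(1−3/7)/(3/7), i.e. ρ^K ≤ 0.2821.
Since (3/7)^1 = 0.4286 and (3/7)^2 = 0.1837, the smallest such K is 2.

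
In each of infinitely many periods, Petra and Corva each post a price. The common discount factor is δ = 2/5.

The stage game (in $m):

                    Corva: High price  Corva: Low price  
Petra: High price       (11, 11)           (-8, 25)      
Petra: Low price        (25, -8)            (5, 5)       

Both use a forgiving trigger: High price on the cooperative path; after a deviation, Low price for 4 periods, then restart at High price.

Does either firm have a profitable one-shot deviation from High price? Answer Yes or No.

Yes

Comparing payoff streams over the 5 periods until play realigns: cooperate → 11(1+δ+…+δ^4); deviate → 25 + 5(δ+…+δ^4).
Cooperation is sustained iff (11−5)(δ+…+δ^4) ≥ 25−11.
δ+…+δ^4 = 2/5·(1−(2/5)^4)/(1−2/5) = 0.6496, and (25−11)/(11−5) = 2.3333.
0.6496 < 2.3333, so cooperation is not sustainable.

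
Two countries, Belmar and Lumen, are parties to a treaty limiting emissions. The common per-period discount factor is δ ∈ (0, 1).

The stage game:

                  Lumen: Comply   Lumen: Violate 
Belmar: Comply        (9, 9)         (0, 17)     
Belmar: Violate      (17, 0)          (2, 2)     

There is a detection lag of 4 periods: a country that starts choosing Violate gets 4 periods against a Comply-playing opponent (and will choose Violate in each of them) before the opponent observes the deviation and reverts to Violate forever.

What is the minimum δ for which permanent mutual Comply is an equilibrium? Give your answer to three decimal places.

The best deviation is to choose Violate for all 4 undetected periods, earning 17 each, then 2 forever once detected.
Deviation value: 17(1−δ^4)/(1−δ) + 2δ^4/(1−δ); cooperation value: 9/(1−δ).
IC: 9 ≥ 17(1−δ^4) + 2δ^4 = 17 − 15δ^4.
So δ^4 ≥ 8/15, giving δ ≥ (8/15)^(1/4) ≈ 0.855.

0.855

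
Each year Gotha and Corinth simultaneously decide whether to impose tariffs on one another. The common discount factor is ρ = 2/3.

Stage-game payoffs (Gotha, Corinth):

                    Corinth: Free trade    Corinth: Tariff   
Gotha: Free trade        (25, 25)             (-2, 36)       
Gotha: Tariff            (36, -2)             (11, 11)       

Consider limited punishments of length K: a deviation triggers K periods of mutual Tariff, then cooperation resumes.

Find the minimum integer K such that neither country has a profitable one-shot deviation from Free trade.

No profitable deviation requires (25−11)(ρ+…+ρ^K) ≥ 36−25, i.e. ρ+…+ρ^K ≥ 11/14 ≈ 0.7857.
With ρ = 2/3, the partial sums are K=1: 0.6667, K=2: 1.1111.
K = 2 is the first length at which the sum reaches 0.7857.

2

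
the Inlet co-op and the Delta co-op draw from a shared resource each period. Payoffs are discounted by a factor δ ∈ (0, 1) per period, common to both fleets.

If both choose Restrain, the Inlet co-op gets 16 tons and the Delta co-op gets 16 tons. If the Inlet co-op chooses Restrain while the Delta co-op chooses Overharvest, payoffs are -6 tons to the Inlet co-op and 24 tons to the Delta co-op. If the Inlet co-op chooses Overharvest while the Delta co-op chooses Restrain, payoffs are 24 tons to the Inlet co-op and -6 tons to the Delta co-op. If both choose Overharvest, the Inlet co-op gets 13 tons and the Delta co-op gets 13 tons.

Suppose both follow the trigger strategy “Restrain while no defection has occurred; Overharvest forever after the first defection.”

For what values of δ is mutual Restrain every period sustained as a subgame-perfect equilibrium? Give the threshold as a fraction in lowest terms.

Under grim trigger the critical discount factor is (T−C)/(T−P) with T = 24, C = 16, P = 13.
δ* = (24−16)/(24−13) = 8/11.

8/11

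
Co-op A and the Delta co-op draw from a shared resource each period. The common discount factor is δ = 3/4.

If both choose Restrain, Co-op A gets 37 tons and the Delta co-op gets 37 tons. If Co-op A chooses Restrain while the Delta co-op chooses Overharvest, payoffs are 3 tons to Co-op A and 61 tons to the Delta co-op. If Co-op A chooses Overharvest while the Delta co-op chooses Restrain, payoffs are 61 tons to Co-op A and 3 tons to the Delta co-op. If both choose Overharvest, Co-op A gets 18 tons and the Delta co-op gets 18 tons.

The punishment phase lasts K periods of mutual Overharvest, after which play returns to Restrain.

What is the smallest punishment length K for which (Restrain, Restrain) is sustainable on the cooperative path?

IC: δ(1−δ^K)/(1−δ) ≥ (61−37)/(37−18) = 24/19.
With δ = 3/4: need 1 − δ^K ≥ 24/19·(1−3/4)/(3/4), i.e. δ^K ≤ 0.5789.
Since (3/4)^1 = 0.7500 and (3/4)^2 = 0.5625, the smallest such K is 2.

2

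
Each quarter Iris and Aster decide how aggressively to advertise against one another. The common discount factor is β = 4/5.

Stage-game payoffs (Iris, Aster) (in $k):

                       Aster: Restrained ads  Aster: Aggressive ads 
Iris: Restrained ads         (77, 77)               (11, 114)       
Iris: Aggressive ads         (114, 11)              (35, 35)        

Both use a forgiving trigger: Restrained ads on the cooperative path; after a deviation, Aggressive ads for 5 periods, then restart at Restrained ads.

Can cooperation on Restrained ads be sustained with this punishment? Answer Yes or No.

Yes

Comparing payoff streams over the 6 periods until play realigns: cooperate → 77(1+β+…+β^5); deviate → 114 + 35(β+…+β^5).
Cooperation is sustained iff (77−35)(β+…+β^5) ≥ 114−77.
β+…+β^5 = 4/5·(1−(4/5)^5)/(1−4/5) = 2.6893, and (114−77)/(77−35) = 0.8810.
2.6893 ≥ 0.8810, so cooperation is sustainable.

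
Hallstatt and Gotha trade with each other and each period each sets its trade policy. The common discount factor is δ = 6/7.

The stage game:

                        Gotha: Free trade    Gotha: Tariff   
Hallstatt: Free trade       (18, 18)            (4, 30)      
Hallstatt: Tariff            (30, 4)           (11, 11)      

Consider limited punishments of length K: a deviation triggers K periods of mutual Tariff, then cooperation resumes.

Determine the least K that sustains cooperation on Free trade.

3

Need Σ_{k=1}^{K} δ^k ≥ (30−18)/(18−11) = 1.7143 at δ = 6/7.
At K = 2 the sum is 1.5918 < 1.7143; at K = 3 it is 2.2216 ≥ 1.7143.
So the minimum punishment length is K = 3.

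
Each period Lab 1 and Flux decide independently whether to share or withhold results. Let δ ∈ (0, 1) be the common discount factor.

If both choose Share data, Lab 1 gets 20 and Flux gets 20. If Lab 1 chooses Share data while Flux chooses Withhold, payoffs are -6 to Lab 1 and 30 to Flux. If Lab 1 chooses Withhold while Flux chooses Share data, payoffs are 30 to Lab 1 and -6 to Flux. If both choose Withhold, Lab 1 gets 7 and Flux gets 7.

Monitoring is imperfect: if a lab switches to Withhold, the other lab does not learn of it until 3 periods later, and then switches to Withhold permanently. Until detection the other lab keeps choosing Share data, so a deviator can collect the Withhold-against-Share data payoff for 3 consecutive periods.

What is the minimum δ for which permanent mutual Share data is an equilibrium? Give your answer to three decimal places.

The best deviation is to choose Withhold for all 3 undetected periods, earning 30 each, then 7 forever once detected.
Deviation value: 30(1−δ^3)/(1−δ) + 7δ^3/(1−δ); cooperation value: 20/(1−δ).
IC: 20 ≥ 30(1−δ^3) + 7δ^3 = 30 − 23δ^3.
So δ^3 ≥ 10/23, giving δ ≥ (10/23)^(1/3) ≈ 0.758.

0.758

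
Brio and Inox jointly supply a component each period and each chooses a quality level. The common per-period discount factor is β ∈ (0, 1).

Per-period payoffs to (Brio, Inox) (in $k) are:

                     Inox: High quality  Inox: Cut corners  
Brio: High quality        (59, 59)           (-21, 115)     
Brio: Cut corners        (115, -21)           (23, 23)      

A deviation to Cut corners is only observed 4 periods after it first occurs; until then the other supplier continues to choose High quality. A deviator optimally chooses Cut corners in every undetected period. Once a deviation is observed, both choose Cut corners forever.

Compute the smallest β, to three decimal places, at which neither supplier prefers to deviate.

0.883

Deviating for the 4 undetected periods gains 115−59 = 56 per period over cooperation, then loses 59−23 = 36 per period forever once punishment starts.
Gain: 56(1 + β + … + β^3); loss: 36·β^4/(1−β).
No profitable deviation ⇔ 56(1−β^4) ≤ 36·β^4, i.e. β^4 ≥ 56/(56+36) = 14/23.
Hence β ≥ (14/23)^(1/4) ≈ 0.883.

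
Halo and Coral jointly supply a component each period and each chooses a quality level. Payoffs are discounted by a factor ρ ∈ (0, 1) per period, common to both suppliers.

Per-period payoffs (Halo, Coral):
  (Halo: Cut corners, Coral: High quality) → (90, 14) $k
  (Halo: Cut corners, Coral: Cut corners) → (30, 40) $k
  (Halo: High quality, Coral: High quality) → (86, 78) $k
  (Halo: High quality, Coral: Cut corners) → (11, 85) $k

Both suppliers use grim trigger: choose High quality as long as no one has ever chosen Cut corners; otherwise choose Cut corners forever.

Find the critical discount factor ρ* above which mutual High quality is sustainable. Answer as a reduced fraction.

7/45

For Halo: deviation gain 90−86 = 4, per-period punishment loss 86−30 = 56. IC gives ρ ≥ 4/60 = 1/15.
For Coral: gain 7, loss 38 per period, so ρ ≥ 7/45.
The tighter constraint is Coral's, so cooperation needs ρ ≥ 7/45.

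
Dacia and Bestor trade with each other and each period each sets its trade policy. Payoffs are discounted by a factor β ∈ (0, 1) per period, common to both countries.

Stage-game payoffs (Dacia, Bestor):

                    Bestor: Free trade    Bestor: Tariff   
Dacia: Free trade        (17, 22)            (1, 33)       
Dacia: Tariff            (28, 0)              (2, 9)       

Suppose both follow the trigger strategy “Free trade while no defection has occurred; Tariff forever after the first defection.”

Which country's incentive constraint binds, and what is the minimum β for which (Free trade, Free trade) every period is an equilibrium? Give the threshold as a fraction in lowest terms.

Bestor; β ≥ 11/24

For Dacia: deviation gain 28−17 = 11, per-period punishment loss 17−2 = 15. IC gives β ≥ 11/26.
For Bestor: gain 11, loss 13 per period, so β ≥ 11/24.
The tighter constraint is Bestor's, so cooperation needs β ≥ 11/24.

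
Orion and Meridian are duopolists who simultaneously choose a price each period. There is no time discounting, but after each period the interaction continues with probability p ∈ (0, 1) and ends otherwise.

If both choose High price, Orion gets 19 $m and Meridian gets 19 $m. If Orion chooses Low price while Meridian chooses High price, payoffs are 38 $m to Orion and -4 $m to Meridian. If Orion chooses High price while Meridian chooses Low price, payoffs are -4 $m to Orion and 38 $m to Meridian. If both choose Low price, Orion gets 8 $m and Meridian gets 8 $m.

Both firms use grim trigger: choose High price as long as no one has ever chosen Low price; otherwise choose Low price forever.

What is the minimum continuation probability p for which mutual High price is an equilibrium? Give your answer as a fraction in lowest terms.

19/30

Expected cooperation value is 19 + p·19 + p²·19 + … = 19/(1−p); deviation gives 38 + p·8/(1−p).
19 ≥ 38(1−p) + 8p ⇒ 30p ≥ 19 ⇒ p ≥ 19/30.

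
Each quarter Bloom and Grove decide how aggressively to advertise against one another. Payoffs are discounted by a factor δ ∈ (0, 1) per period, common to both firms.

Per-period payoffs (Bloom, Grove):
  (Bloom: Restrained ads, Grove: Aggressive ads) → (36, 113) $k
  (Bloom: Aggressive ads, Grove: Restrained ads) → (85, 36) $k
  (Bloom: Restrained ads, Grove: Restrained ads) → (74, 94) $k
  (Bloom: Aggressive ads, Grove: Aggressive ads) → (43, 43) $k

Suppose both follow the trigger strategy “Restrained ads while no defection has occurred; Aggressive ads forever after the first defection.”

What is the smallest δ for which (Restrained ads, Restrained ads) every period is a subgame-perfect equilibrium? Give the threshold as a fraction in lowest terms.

19/70

For Bloom: deviation gain 85−74 = 11, per-period punishment loss 74−43 = 31. IC gives δ ≥ 11/42.
For Grove: gain 19, loss 51 per period, so δ ≥ 19/70.
The tighter constraint is Grove's, so cooperation needs δ ≥ 19/70.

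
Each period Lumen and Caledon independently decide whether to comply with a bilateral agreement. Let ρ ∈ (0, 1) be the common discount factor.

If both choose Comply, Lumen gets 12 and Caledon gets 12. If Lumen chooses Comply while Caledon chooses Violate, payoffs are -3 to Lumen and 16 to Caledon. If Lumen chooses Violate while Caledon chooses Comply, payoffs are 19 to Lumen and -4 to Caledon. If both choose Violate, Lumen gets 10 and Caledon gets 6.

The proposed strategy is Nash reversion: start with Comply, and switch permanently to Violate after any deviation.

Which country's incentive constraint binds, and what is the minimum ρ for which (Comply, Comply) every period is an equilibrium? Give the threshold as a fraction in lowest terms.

Lumen's threshold: (19−12)/(19−10) = 7/9.
Caledon's threshold: (16−12)/(16−6) = 2/5.
7/9 > 2/5, so Lumen binds and ρ* = 7/9.

Lumen; ρ ≥ 7/9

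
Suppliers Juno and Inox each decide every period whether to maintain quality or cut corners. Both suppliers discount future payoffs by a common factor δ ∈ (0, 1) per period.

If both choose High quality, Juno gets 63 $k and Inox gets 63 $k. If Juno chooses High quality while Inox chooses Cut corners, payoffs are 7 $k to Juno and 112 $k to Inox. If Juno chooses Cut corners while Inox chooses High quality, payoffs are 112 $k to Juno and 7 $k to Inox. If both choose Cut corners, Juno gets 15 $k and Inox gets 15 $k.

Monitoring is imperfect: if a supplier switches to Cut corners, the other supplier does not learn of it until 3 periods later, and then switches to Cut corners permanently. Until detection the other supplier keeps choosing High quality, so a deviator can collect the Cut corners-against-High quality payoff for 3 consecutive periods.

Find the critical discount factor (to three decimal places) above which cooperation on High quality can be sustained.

0.796

Deviating for the 3 undetected periods gains 112−63 = 49 per period over cooperation, then loses 63−15 = 48 per period forever once punishment starts.
Gain: 49(1 + δ + … + δ^2); loss: 48·δ^3/(1−δ).
No profitable deviation ⇔ 49(1−δ^3) ≤ 48·δ^3, i.e. δ^3 ≥ 49/(49+48) = 49/97.
Hence δ ≥ (49/97)^(1/3) ≈ 0.796.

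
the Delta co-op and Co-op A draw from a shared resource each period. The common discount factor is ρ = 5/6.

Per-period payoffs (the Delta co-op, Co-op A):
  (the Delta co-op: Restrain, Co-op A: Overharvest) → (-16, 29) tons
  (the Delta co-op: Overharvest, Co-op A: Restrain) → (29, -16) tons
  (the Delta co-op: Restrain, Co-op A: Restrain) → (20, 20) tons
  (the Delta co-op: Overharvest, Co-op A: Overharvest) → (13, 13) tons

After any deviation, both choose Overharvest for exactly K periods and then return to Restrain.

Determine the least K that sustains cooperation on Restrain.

IC: ρ(1−ρ^K)/(1−ρ) ≥ (29−20)/(20−13) = 9/7.
With ρ = 5/6: need 1 − ρ^K ≥ 9/7·(1−5/6)/(5/6), i.e. ρ^K ≤ 0.7429.
Since (5/6)^1 = 0.8333 and (5/6)^2 = 0.6944, the smallest such K is 2.

2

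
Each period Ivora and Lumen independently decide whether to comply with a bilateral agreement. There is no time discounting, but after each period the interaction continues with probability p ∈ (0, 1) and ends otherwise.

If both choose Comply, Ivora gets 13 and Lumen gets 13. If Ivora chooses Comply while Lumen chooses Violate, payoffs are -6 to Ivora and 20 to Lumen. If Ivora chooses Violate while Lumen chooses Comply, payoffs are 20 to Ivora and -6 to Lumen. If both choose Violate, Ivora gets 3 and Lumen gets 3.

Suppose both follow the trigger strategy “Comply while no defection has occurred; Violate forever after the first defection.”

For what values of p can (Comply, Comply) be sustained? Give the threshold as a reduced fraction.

Expected cooperation value is 13 + p·13 + p²·13 + … = 13/(1−p); deviation gives 20 + p·3/(1−p).
13 ≥ 20(1−p) + 3p ⇒ 17p ≥ 7 ⇒ p ≥ 7/17.

7/17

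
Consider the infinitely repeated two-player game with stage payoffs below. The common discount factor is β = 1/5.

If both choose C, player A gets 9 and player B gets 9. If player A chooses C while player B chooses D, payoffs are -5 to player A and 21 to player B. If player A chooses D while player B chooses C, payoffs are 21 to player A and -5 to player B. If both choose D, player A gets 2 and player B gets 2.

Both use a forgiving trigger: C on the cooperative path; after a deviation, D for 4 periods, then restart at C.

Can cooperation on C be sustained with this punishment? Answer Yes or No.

IC: β+…+β^4 ≥ (21−9)/(9−2) = 12/7.
At β = 1/5: partial sum = 0.2496 < 1.7143. Cooperation not sustainable.

No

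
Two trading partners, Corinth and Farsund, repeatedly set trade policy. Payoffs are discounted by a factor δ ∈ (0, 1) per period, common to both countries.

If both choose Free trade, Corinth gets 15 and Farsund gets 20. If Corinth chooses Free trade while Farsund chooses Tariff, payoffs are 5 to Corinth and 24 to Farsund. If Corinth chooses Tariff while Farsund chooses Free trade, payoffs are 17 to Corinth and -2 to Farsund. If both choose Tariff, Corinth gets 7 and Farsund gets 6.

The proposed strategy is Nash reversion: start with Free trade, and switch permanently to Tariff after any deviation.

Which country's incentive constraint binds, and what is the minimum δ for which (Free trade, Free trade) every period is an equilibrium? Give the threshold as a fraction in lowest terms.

For Corinth: deviation gain 17−15 = 2, per-period punishment loss 15−7 = 8. IC gives δ ≥ 2/10 = 1/5.
For Farsund: gain 4, loss 14 per period, so δ ≥ 4/18 = 2/9.
The tighter constraint is Farsund's, so cooperation needs δ ≥ 2/9.

Farsund; δ ≥ 2/9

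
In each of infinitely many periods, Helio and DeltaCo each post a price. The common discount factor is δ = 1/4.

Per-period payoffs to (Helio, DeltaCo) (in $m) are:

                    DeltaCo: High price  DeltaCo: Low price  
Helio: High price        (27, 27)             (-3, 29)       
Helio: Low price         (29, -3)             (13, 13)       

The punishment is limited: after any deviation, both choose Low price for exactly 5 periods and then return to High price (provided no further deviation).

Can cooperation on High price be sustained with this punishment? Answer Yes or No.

Yes

A one-shot deviation gives 29 now, then 13 for 5 periods, then back to 27.
Gain from deviating: (29−27) today; loss: (27−13) in each of the next 5 periods.
No-deviation condition: (27−13)(δ+…+δ^5) ≥ 29−27, i.e. δ+…+δ^5 ≥ 1/7.
At δ = 1/4: δ+…+δ^5 = 0.3330 ≥ 0.1429.
So cooperation is sustainable.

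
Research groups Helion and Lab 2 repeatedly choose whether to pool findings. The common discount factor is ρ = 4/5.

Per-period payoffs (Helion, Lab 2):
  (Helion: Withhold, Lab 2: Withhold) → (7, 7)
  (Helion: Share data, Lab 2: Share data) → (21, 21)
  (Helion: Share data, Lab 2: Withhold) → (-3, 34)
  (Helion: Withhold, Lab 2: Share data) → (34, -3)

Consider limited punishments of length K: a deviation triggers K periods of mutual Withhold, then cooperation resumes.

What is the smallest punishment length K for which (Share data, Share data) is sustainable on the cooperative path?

No profitable deviation requires (21−7)(ρ+…+ρ^K) ≥ 34−21, i.e. ρ+…+ρ^K ≥ 13/14 ≈ 0.9286.
With ρ = 4/5, the partial sums are K=1: 0.8000, K=2: 1.4400.
K = 2 is the first length at which the sum reaches 0.9286.

2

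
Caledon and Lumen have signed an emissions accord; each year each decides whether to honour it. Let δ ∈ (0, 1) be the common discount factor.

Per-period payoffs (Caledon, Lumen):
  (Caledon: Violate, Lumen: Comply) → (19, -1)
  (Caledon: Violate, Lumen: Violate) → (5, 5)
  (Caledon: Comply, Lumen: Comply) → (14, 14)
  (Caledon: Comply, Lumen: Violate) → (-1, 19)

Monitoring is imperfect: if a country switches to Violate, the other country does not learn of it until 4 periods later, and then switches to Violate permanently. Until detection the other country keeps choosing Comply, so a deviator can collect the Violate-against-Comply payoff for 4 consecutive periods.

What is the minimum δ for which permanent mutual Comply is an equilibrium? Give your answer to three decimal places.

0.773

The best deviation is to choose Violate for all 4 undetected periods, earning 19 each, then 5 forever once detected.
Deviation value: 19(1−δ^4)/(1−δ) + 5δ^4/(1−δ); cooperation value: 14/(1−δ).
IC: 14 ≥ 19(1−δ^4) + 5δ^4 = 19 − 14δ^4.
So δ^4 ≥ 5/14, giving δ ≥ (5/14)^(1/4) ≈ 0.773.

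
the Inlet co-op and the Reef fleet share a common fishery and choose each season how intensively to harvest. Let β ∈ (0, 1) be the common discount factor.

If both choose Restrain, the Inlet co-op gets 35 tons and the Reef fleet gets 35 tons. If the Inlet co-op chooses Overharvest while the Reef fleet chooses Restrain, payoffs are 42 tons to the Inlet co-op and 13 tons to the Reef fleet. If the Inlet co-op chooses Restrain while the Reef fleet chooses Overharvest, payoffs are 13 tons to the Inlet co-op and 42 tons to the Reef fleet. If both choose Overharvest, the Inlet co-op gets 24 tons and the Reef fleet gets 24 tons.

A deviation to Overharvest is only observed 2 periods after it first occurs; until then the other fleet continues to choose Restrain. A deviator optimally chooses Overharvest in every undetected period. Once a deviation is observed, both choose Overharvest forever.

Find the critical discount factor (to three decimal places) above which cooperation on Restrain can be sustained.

0.624

Deviating for the 2 undetected periods gains 42−35 = 7 per period over cooperation, then loses 35−24 = 11 per period forever once punishment starts.
Gain: 7(1 + β + … + β^1); loss: 11·β^2/(1−β).
No profitable deviation ⇔ 7(1−β^2) ≤ 11·β^2, i.e. β^2 ≥ 7/(7+11) = 7/18.
Hence β ≥ (7/18)^(1/2) ≈ 0.624.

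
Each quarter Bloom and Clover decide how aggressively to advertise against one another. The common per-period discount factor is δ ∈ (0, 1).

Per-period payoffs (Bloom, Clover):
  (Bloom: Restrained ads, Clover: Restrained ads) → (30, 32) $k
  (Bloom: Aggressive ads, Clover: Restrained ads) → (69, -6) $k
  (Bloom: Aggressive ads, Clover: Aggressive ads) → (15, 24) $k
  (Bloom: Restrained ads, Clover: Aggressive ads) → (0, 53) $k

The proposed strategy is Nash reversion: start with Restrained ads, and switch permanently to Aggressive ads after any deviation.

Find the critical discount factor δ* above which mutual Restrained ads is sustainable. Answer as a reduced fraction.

21/29

For Bloom: deviation gain 69−30 = 39, per-period punishment loss 30−15 = 15. IC gives δ ≥ 39/54 = 13/18.
For Clover: gain 21, loss 8 per period, so δ ≥ 21/29.
The tighter constraint is Clover's, so cooperation needs δ ≥ 21/29.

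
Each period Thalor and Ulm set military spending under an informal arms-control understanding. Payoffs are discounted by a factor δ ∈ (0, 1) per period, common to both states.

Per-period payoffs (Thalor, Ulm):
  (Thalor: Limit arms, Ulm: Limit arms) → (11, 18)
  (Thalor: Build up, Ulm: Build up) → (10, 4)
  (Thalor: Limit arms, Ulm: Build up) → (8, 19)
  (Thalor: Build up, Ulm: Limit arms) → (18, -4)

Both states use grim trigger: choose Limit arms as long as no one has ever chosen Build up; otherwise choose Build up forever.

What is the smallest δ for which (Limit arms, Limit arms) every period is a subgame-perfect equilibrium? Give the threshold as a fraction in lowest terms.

Thalor's threshold: (18−11)/(18−10) = 7/8.
Ulm's threshold: (19−18)/(19−4) = 1/15.
7/8 > 1/15, so Thalor binds and δ* = 7/8.

7/8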